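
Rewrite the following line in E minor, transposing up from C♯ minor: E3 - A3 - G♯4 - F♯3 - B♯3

G3 C4 B4 A3 D#4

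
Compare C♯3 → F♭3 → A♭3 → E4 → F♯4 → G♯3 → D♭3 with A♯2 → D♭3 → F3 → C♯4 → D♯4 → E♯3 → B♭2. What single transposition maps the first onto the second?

From C#3 to A#2 is 3 letter names — a third of some quality.
A#2 to C#3 is 3 semitones, which makes it a minor third; the second version is lower, so the direction is down.
Checking another pair — Db3 → Bb2 — gives the same interval.

down a minor third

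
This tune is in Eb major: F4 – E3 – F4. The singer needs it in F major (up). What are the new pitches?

Eb major to F major up is a major second, so every note moves up by that interval.
F4 → G4
E3 → F#3
F4 → G4

G4 F#3 G4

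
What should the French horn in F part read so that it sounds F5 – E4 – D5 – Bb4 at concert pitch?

C6 B4 A5 F5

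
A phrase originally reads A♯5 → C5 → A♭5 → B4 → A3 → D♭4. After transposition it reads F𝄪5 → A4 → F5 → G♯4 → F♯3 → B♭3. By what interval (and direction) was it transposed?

From A#5 to F##5 is 3 letter names — a third of some quality.
F##5 to A#5 is 3 semitones, which makes it a minor third; the second version is lower, so the direction is down.
Checking another pair — Db4 → Bb3 — gives the same interval.

down a minor third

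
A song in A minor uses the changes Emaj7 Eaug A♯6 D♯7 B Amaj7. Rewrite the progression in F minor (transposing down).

Cmaj7 Caug F#6 B7 G Fmaj7

A minor down to F minor is a major third; each chord root moves by that interval while the quality stays the same.
Emaj7: root E down a major third → C, giving Cmaj7.
Eaug: root E down a major third → C, giving Caug.
A♯6: root A♯ down a major third → F#, giving F#6.
D♯7: root D♯ down a major third → B, giving B7.
B: root B down a major third → G, giving G.
Amaj7: root A down a major third → F, giving Fmaj7.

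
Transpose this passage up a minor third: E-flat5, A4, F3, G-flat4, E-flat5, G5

Gb5 C5 Ab3 Bbb4 Gb5 Bb5

Eb5 to Gb5
A4 to C5
F3 to Ab3
Gb4 to Bbb4
Eb5 to Gb5
G5 to Bb5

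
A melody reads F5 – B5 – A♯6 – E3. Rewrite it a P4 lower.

F5 to C5
B5 to F#5
A#6 to E#6
E3 to B2

C5 F#5 E#6 B2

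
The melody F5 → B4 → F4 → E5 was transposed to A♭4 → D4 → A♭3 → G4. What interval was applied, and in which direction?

down a major sixth

Take the first pair: F5 → Ab4. F to A spans 6 letter names, so the interval is some kind of sixth.
Ab4 to F5 is 9 semitones, which makes it a major sixth; the second version is lower, so the direction is down.
Checking another pair — E5 → G4 — gives the same interval.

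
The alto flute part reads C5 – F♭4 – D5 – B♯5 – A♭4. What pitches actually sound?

G4 Cb4 A4 F##5 Eb4

Written C4 on the alto flute sounds as G3, a perfect fourth lower; apply that shift to every note.
C5 -> G4
Fb4 -> Cb4
D5 -> A4
B#5 -> F##5
Ab4 -> Eb4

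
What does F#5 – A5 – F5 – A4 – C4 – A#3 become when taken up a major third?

A#5 C#6 A5 C#5 E4 C##4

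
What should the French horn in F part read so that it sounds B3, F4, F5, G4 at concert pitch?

Written C4 sounds as F3 on the French horn in F, so concert pitches are written a perfect fifth up.
B3 to F#4
F4 to C5
F5 to C6
G4 to D5

F#4 C5 C6 D5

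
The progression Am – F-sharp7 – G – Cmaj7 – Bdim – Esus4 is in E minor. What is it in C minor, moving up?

E minor up to C minor is a minor sixth; each chord root moves by that interval while the quality stays the same.
Am: root A up a minor sixth → F, giving Fm.
F-sharp7: root F-sharp up a minor sixth → D, giving D7.
G: root G up a minor sixth → Eb, giving Eb.
Cmaj7: root C up a minor sixth → Ab, giving Abmaj7.
Bdim: root B up a minor sixth → G, giving Gdim.
Esus4: root E up a minor sixth → C, giving Csus4.

Fm D7 Eb Abmaj7 Gdim Csus4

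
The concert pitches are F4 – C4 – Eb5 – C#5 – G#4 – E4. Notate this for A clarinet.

Ab4 Eb4 Gb5 E5 B4 G4

Written C4 sounds as A3 on the A clarinet, so concert pitches are written a minor third up.
F4 -> Ab4
C4 -> Eb4
Eb5 -> Gb5
C#5 -> E5
G#4 -> B4
E4 -> G4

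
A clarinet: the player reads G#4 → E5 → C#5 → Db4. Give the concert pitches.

E#4 C#5 A#4 Bb3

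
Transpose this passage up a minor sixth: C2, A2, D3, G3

C2 becomes Ab2
A2 becomes F3
D3 becomes Bb3
G3 becomes Eb4

Ab2 F3 Bb3 Eb4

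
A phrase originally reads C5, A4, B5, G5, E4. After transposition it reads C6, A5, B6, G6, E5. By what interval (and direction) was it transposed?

From C5 to C6 is 8 letter names — an octave of some quality.
C5 to C6 is 12 semitones, which makes it a perfect octave; the second version is higher, so the direction is up.
Checking another pair — E4 → E5 — gives the same interval.

up a perfect octave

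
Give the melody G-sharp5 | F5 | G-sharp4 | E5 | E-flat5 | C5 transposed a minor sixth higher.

G#5 becomes E6
F5 becomes Db6
G#4 becomes E5
E5 becomes C6
Eb5 becomes Cb6
C5 becomes Ab5

E6 Db6 E5 C6 Cb6 Ab5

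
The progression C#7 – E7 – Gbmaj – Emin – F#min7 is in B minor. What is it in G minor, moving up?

A7 C7 Ebbmaj Cmin Dmin7

B minor up to G minor is a minor sixth; each chord root moves by that interval while the quality stays the same.
C#7: root C# up a minor sixth → A, giving A7.
E7: root E up a minor sixth → C, giving C7.
Gbmaj: root Gb up a minor sixth → Ebb, giving Ebbmaj.
Emin: root E up a minor sixth → C, giving Cmin.
F#min7: root F# up a minor sixth → D, giving Dmin7.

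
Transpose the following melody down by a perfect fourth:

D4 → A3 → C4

A perfect fourth down from D4 gives A3.
A3 down a perfect fourth is E3.
A perfect fourth down from C4 gives G3.

A3 E3 G3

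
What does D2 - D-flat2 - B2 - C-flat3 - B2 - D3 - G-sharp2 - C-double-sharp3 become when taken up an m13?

Bb3 Bbb3 G4 Abb4 G4 Bb4 E4 A#4

D2 gives Bb3
Db2 gives Bbb3
B2 gives G4
Cb3 gives Abb4
B2 gives G4
D3 gives Bb4
G#2 gives E4
C##3 gives A#4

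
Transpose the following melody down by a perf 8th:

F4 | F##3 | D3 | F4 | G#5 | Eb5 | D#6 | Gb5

F4 gives F3
F##3 gives F##2
D3 gives D2
F4 gives F3
G#5 gives G#4
Eb5 gives Eb4
D#6 gives D#5
Gb5 gives Gb4

F3 F##2 D2 F3 G#4 Eb4 D#5 Gb4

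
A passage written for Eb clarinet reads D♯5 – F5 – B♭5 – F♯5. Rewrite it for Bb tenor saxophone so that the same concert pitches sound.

G#6 Bb6 Eb7 B6

First find concert pitch: the Eb clarinet sounds a minor third above written, so D♯5 F5 B♭5 F♯5 sounds F#5 Ab5 Db6 A5.
Then write for Bb tenor saxophone: it sounds a major ninth below written, so the part must be a major ninth above concert.
F#5 → G#6
Ab5 → Bb6
Db6 → Eb7
A5 → B6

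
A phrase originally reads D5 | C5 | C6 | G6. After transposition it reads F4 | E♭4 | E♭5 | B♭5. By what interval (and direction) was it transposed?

down a major sixth

From D5 to F4 is 6 letter names — a sixth of some quality.
F4 to D5 is 9 semitones, which makes it a major sixth; the second version is lower, so the direction is down.
Checking another pair — G6 → Bb5 — gives the same interval.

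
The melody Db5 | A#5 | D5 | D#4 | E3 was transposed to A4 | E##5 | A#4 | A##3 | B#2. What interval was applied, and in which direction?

From Db5 to A4 is 4 letter names — a fourth of some quality.
A4 to Db5 is 4 semitones, which makes it a diminished fourth; the second version is lower, so the direction is down.
Checking another pair — E3 → B#2 — gives the same interval.

down a diminished fourth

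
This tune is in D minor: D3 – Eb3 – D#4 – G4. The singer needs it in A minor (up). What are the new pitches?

A3 Bb3 A#4 D5

From D up to A is a perfect fifth; apply that to each pitch.
D3 to A3
Eb3 to Bb3
D#4 to A#4
G4 to D5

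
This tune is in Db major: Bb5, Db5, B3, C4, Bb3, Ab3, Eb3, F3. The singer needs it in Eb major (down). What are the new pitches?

Db major to Eb major down is a minor seventh, so every note moves down by that interval.
Bb5 gives C5
Db5 gives Eb4
B3 gives C#3
C4 gives D3
Bb3 gives C3
Ab3 gives Bb2
Eb3 gives F2
F3 gives G2

C5 Eb4 C#3 D3 C3 Bb2 F2 G2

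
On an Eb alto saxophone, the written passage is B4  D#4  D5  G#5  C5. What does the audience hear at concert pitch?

Written C4 on the Eb alto saxophone sounds as Eb3, a major sixth lower; apply that shift to every note.
B4 -> D4
D#4 -> F#3
D5 -> F4
G#5 -> B4
C5 -> Eb4

D4 F#3 F4 B4 Eb4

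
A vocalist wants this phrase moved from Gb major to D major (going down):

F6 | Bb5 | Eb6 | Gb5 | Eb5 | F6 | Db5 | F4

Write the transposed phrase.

C#6 F#5 B5 D5 B4 C#6 A4 C#4

From Gb down to D is a diminished fourth; apply that to each pitch.
F6 to C#6
Bb5 to F#5
Eb6 to B5
Gb5 to D5
Eb5 to B4
F6 to C#6
Db5 to A4
F4 to C#4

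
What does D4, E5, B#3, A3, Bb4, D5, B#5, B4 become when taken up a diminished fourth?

D4 gives Gb4
E5 gives Ab5
B#3 gives E4
A3 gives Db4
Bb4 gives Ebb5
D5 gives Gb5
B#5 gives E6
B4 gives Eb5

Gb4 Ab5 E4 Db4 Ebb5 Gb5 E6 Eb5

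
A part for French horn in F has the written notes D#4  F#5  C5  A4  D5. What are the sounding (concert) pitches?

G#3 B4 F4 D4 G4

Written C4 on the French horn in F sounds as F3, a perfect fifth lower; apply that shift to every note.
D#4 -> G#3
F#5 -> B4
C5 -> F4
A4 -> D4
D5 -> G4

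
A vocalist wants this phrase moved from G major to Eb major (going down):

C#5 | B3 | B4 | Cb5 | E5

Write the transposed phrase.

From G down to Eb is a major third; apply that to each pitch.
C#5 gives A4
B3 gives G3
B4 gives G4
Cb5 gives Abb4
E5 gives C5

A4 G3 G4 Abb4 C5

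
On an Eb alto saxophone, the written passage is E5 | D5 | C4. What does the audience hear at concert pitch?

G4 F4 Eb3

Written C4 on the Eb alto saxophone sounds as Eb3, a major sixth lower; apply that shift to every note.
E5 → G4
D5 → F4
C4 → Eb3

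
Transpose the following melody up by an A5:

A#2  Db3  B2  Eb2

E##3 A3 F##3 B2

A#2 → E##3
Db3 → A3
B2 → F##3
Eb2 → B2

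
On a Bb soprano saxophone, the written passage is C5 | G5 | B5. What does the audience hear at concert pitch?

Bb4 F5 A5

The Bb soprano saxophone sounds a major second below written, so transpose each written note down a major second.
C5 → Bb4
G5 → F5
B5 → A5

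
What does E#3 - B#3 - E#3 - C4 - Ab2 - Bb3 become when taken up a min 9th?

E#3 up a minor ninth is F#4.
B#3 up a minor ninth is C#5.
E#3 up a minor ninth is F#4.
C4 up a minor ninth is Db5.
Ab2 up a minor ninth is Bbb3.
Bb3: a ninth up reaches C, and 13 semitones makes it Cb5.

F#4 C#5 F#4 Db5 Bbb3 Cb5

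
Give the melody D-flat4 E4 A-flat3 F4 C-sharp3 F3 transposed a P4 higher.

Gb4 A4 Db4 Bb4 F#3 Bb3

Db4 -> Gb4
E4 -> A4
Ab3 -> Db4
F4 -> Bb4
C#3 -> F#3
F3 -> Bb3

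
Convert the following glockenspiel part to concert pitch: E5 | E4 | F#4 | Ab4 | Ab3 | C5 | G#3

E7 E6 F#6 Ab6 Ab5 C7 G#5

Written C4 on the glockenspiel sounds as C6, a perfect fifteenth higher; apply that shift to every note.
E5 -> E7
E4 -> E6
F#4 -> F#6
Ab4 -> Ab6
Ab3 -> Ab5
C5 -> C7
G#3 -> G#5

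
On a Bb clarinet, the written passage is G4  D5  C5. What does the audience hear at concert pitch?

F4 C5 Bb4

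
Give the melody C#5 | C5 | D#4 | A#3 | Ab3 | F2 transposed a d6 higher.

A diminished sixth up from C#5 gives Ab5.
A diminished sixth up from C5 gives Abb5.
D#4 up a diminished sixth is Bb4.
A#3 up a diminished sixth is F4.
Ab3 up a diminished sixth is Fbb4.
F2: a sixth up reaches D, and 7 semitones makes it Dbb3.

Ab5 Abb5 Bb4 F4 Fbb4 Dbb3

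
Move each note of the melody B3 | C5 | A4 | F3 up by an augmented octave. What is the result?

B3: an octave up reaches B, and 13 semitones makes it B#4.
An augmented octave up from C5 gives C#6.
An augmented octave up from A4 gives A#5.
An augmented octave up from F3 gives F#4.

B#4 C#6 A#5 F#4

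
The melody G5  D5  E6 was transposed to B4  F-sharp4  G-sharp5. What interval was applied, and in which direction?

down a minor sixth

From G5 to B4 is 6 letter names — a sixth of some quality.
B4 to G5 is 8 semitones, which makes it a minor sixth; the second version is lower, so the direction is down.
Checking another pair — E6 → G#5 — gives the same interval.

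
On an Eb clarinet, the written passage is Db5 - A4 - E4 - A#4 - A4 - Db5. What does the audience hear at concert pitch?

Fb5 C5 G4 C#5 C5 Fb5

Written C4 on the Eb clarinet sounds as Eb4, a minor third higher; apply that shift to every note.
Db5 -> Fb5
A4 -> C5
E4 -> G4
A#4 -> C#5
A4 -> C5
Db5 -> Fb5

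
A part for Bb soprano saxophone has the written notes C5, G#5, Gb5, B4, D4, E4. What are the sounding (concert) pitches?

The Bb soprano saxophone sounds a major second below written, so transpose each written note down a major second.
C5 becomes Bb4
G#5 becomes F#5
Gb5 becomes Fb5
B4 becomes A4
D4 becomes C4
E4 becomes D4

Bb4 F#5 Fb5 A4 C4 D4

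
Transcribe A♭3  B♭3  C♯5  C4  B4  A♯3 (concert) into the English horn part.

Eb4 F4 G#5 G4 F#5 E#4

Written C4 sounds as F3 on the English horn, so concert pitches are written a perfect fifth up.
Ab3 to Eb4
Bb3 to F4
C#5 to G#5
C4 to G4
B4 to F#5
A#3 to E#4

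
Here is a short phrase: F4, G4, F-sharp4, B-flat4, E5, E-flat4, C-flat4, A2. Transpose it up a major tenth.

A5 B5 A#5 D6 G#6 G5 Eb5 C#4

A major tenth up from F4 gives A5.
G4: a tenth up reaches B, and 16 semitones makes it B5.
F#4 up a major tenth is A#5.
Bb4: a tenth up reaches D, and 16 semitones makes it D6.
E5: a tenth up reaches G, and 16 semitones makes it G#6.
A major tenth up from Eb4 gives G5.
Cb4 up a major tenth is Eb5.
A2: a tenth up reaches C, and 16 semitones makes it C#4.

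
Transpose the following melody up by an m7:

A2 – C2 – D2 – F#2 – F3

G3 Bb2 C3 E3 Eb4

A2 to G3
C2 to Bb2
D2 to C3
F#2 to E3
F3 to Eb4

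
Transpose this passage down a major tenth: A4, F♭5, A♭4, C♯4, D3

F3 Dbb4 Fb3 A2 Bb1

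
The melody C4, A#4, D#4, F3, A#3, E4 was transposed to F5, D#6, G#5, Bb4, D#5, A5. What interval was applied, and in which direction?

From C4 to F5 is 11 letter names — an eleventh of some quality.
C4 to F5 is 17 semitones, which makes it a perfect eleventh; the second version is higher, so the direction is up.
Checking another pair — E4 → A5 — gives the same interval.

up a perfect eleventh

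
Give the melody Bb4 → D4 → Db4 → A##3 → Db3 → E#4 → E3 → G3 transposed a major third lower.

Bb4 -> Gb4
D4 -> Bb3
Db4 -> Bbb3
A##3 -> F##3
Db3 -> Bbb2
E#4 -> C#4
E3 -> C3
G3 -> Eb3

Gb4 Bb3 Bbb3 F##3 Bbb2 C#4 C3 Eb3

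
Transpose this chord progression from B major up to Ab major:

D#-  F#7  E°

C- Eb7 Db°

B major up to Ab major is a diminished seventh; each chord root moves by that interval while the quality stays the same.
D#-: root D# up a diminished seventh → C, giving C-.
F#7: root F# up a diminished seventh → Eb, giving Eb7.
E°: root E up a diminished seventh → Db, giving Db°.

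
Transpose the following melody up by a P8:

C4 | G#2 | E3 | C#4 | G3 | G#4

C5 G#3 E4 C#5 G4 G#5

C4 gives C5
G#2 gives G#3
E3 gives E4
C#4 gives C#5
G3 gives G4
G#4 gives G#5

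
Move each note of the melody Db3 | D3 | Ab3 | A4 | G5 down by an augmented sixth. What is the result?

Fbb2 Fb2 Cbb3 Cb4 Bbb4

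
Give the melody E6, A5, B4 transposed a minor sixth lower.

G#5 C#5 D#4

E6 → G#5
A5 → C#5
B4 → D#4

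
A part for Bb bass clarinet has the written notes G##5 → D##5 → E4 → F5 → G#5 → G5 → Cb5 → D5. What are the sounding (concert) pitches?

F##4 C##4 D3 Eb4 F#4 F4 Bbb3 C4

The Bb bass clarinet sounds a major ninth below written, so transpose each written note down a major ninth.
G##5 gives F##4
D##5 gives C##4
E4 gives D3
F5 gives Eb4
G#5 gives F#4
G5 gives F4
Cb5 gives Bbb3
D5 gives C4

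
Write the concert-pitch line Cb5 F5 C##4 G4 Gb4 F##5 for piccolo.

Cb4 F4 C##3 G3 Gb3 F##4

Written C4 sounds as C5 on the piccolo, so concert pitches are written a perfect octave down.
Cb5 gives Cb4
F5 gives F4
C##4 gives C##3
G4 gives G3
Gb4 gives Gb3
F##5 gives F##4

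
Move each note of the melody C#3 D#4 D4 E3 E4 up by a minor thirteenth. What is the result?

A4 B5 Bb5 C5 C6

C#3 to A4
D#4 to B5
D4 to Bb5
E3 to C5
E4 to C6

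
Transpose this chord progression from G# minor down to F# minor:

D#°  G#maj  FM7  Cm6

C#° F#maj EbM7 Bbm6

G# minor down to F# minor is a major second; each chord root moves by that interval while the quality stays the same.
D#°: root D# down a major second → C#, giving C#°.
G#maj: root G# down a major second → F#, giving F#maj.
FM7: root F down a major second → Eb, giving EbM7.
Cm6: root C down a major second → Bb, giving Bbm6.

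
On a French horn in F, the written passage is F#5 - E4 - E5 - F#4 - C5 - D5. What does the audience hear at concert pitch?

B4 A3 A4 B3 F4 G4

The French horn in F sounds a perfect fifth below written, so transpose each written note down a perfect fifth.
F#5 -> B4
E4 -> A3
E5 -> A4
F#4 -> B3
C5 -> F4
D5 -> G4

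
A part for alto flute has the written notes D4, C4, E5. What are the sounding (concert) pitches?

Written C4 on the alto flute sounds as G3, a perfect fourth lower; apply that shift to every note.
D4 becomes A3
C4 becomes G3
E5 becomes B4

A3 G3 B4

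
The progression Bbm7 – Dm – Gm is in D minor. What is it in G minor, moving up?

D minor up to G minor is a perfect fourth; each chord root moves by that interval while the quality stays the same.
Bbm7: root Bb up a perfect fourth → Eb, giving Ebm7.
Dm: root D up a perfect fourth → G, giving Gm.
Gm: root G up a perfect fourth → C, giving Cm.

Ebm7 Gm Cm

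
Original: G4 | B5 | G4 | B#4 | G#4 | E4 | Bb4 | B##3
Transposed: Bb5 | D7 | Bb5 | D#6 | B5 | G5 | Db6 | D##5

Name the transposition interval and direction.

up a minor tenth

From G4 to Bb5 is 10 letter names — a tenth of some quality.
G4 to Bb5 is 15 semitones, which makes it a minor tenth; the second version is higher, so the direction is up.
Checking another pair — B##3 → D##5 — gives the same interval.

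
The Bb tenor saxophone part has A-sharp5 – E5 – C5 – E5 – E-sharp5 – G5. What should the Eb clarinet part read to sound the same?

First find concert pitch: the Bb tenor saxophone sounds a major ninth below written, so A-sharp5 E5 C5 E5 E-sharp5 G5 sounds G#4 D4 Bb3 D4 D#4 F4.
Then write for Eb clarinet: it sounds a minor third above written, so the part must be a minor third below concert.
G#4 → E#4
D4 → B3
Bb3 → G3
D4 → B3
D#4 → B#3
F4 → D4

E#4 B3 G3 B3 B#3 D4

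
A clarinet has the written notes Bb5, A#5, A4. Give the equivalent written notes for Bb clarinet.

A5 G##5 G#4

First find concert pitch: the A clarinet sounds a minor third below written, so Bb5 A#5 A4 sounds G5 F##5 F#4.
Then write for Bb clarinet: it sounds a major second below written, so the part must be a major second above concert.
G5 → A5
F##5 → G##5
F#4 → G#4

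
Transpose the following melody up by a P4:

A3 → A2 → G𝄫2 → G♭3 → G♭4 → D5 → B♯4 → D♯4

D4 D3 Cbb3 Cb4 Cb5 G5 E#5 G#4

A3 gives D4
A2 gives D3
Gbb2 gives Cbb3
Gb3 gives Cb4
Gb4 gives Cb5
D5 gives G5
B#4 gives E#5
D#4 gives G#4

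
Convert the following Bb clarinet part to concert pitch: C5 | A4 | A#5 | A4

Bb4 G4 G#5 G4

The Bb clarinet sounds a major second below written, so transpose each written note down a major second.
C5 becomes Bb4
A4 becomes G4
A#5 becomes G#5
A4 becomes G4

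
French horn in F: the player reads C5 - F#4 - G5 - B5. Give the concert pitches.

F4 B3 C5 E5

The French horn in F sounds a perfect fifth below written, so transpose each written note down a perfect fifth.
C5 → F4
F#4 → B3
G5 → C5
B5 → E5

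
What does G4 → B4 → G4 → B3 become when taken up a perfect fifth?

G4: a fifth up reaches D, and 7 semitones makes it D5.
B4 up a perfect fifth is F#5.
G4: a fifth up reaches D, and 7 semitones makes it D5.
B3 up a perfect fifth is F#4.

D5 F#5 D5 F#4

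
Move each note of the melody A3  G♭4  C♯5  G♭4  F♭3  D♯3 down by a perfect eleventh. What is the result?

E2 Db3 G#3 Db3 Cb2 A#1

A3 to E2
Gb4 to Db3
C#5 to G#3
Gb4 to Db3
Fb3 to Cb2
D#3 to A#1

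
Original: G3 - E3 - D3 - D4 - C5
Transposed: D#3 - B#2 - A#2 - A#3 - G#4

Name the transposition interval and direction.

down a diminished fourth

From G3 to D#3 is 4 letter names — a fourth of some quality.
D#3 to G3 is 4 semitones, which makes it a diminished fourth; the second version is lower, so the direction is down.
Checking another pair — C5 → G#4 — gives the same interval.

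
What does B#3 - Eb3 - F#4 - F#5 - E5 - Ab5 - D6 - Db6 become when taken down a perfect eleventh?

F##2 Bb1 C#3 C#4 B3 Eb4 A4 Ab4

B#3 to F##2
Eb3 to Bb1
F#4 to C#3
F#5 to C#4
E5 to B3
Ab5 to Eb4
D6 to A4
Db6 to Ab4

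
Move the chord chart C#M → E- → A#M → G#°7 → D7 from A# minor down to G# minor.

A# minor down to G# minor is a major second; each chord root moves by that interval while the quality stays the same.
C#M: root C# down a major second → B, giving BM.
E-: root E down a major second → D, giving D-.
A#M: root A# down a major second → G#, giving G#M.
G#°7: root G# down a major second → F#, giving F#°7.
D7: root D down a major second → C, giving C7.

BM D- G#M F#°7 C7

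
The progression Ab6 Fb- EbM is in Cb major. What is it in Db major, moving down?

Bb6 Gb- FM

Cb major down to Db major is a minor seventh; each chord root moves by that interval while the quality stays the same.
Ab6: root Ab down a minor seventh → Bb, giving Bb6.
Fb-: root Fb down a minor seventh → Gb, giving Gb-.
EbM: root Eb down a minor seventh → F, giving FM.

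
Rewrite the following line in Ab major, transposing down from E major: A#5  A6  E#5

E major to Ab major down is an augmented fifth, so every note moves down by that interval.
A#5 → D5
A6 → Db6
E#5 → A4

D5 Db6 A4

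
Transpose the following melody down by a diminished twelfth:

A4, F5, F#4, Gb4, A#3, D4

D#3 B3 B#2 C3 D##2 G#2

A4: a twelfth down reaches D, and 18 semitones makes it D#3.
F5: a twelfth down reaches B, and 18 semitones makes it B3.
F#4 down a diminished twelfth is B#2.
A diminished twelfth down from Gb4 gives C3.
A#3 down a diminished twelfth is D##2.
D4 down a diminished twelfth is G#2.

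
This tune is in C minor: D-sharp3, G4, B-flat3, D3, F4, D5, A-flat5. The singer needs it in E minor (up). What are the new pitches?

F##3 B4 D4 F#3 A4 F#5 C6

From C up to E is a major third; apply that to each pitch.
D#3 → F##3
G4 → B4
Bb3 → D4
D3 → F#3
F4 → A4
D5 → F#5
Ab5 → C6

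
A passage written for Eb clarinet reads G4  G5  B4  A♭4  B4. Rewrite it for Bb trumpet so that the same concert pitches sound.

First find concert pitch: the Eb clarinet sounds a minor third above written, so G4 G5 B4 A♭4 B4 sounds Bb4 Bb5 D5 Cb5 D5.
Then write for Bb trumpet: it sounds a major second below written, so the part must be a major second above concert.
Bb4 → C5
Bb5 → C6
D5 → E5
Cb5 → Db5
D5 → E5

C5 C6 E5 Db5 E5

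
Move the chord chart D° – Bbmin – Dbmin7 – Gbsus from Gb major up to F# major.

C##° A#min C#min7 F#sus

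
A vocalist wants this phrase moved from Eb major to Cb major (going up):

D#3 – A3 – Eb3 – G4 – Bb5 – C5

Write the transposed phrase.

From Eb up to Cb is a minor sixth; apply that to each pitch.
D#3 -> B3
A3 -> F4
Eb3 -> Cb4
G4 -> Eb5
Bb5 -> Gb6
C5 -> Ab5

B3 F4 Cb4 Eb5 Gb6 Ab5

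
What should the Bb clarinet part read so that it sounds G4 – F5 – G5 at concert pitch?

A4 G5 A5

Written C4 sounds as Bb3 on the Bb clarinet, so concert pitches are written a major second up.
G4 → A4
F5 → G5
G5 → A5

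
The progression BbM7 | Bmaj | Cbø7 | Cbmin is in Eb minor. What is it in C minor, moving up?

GM7 G#maj Abø7 Abmin

Eb minor up to C minor is a major sixth; each chord root moves by that interval while the quality stays the same.
BbM7: root Bb up a major sixth → G, giving GM7.
Bmaj: root B up a major sixth → G#, giving G#maj.
Cbø7: root Cb up a major sixth → Ab, giving Abø7.
Cbmin: root Cb up a major sixth → Ab, giving Abmin.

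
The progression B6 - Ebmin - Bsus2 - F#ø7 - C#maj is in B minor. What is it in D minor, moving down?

D6 Gbmin Dsus2 Aø7 Emaj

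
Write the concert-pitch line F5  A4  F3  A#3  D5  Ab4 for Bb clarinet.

Written C4 sounds as Bb3 on the Bb clarinet, so concert pitches are written a major second up.
F5 -> G5
A4 -> B4
F3 -> G3
A#3 -> B#3
D5 -> E5
Ab4 -> Bb4

G5 B4 G3 B#3 E5 Bb4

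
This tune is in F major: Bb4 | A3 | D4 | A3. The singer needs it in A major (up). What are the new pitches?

D5 C#4 F#4 C#4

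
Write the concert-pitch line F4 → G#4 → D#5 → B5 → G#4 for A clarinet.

The A clarinet sounds a minor third below written, so the written part must be a minor third above concert — transpose each note up.
F4 -> Ab4
G#4 -> B4
D#5 -> F#5
B5 -> D6
G#4 -> B4

Ab4 B4 F#5 D6 B4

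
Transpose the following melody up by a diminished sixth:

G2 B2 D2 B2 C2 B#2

G2 → Ebb3
B2 → Gb3
D2 → Bbb2
B2 → Gb3
C2 → Abb2
B#2 → G3

Ebb3 Gb3 Bbb2 Gb3 Abb2 G3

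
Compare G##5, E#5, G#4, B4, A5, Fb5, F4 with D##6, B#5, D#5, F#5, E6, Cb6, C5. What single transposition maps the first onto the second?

From G##5 to D##6 is 5 letter names — a fifth of some quality.
G##5 to D##6 is 7 semitones, which makes it a perfect fifth; the second version is higher, so the direction is up.
Checking another pair — F4 → C5 — gives the same interval.

up a perfect fifth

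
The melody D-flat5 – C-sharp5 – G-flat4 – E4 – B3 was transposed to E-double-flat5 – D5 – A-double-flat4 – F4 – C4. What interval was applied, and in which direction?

From Db5 to Ebb5 is 2 letter names — a second of some quality.
Db5 to Ebb5 is 1 semitone, which makes it a minor second; the second version is higher, so the direction is up.
Checking another pair — B3 → C4 — gives the same interval.

up a minor second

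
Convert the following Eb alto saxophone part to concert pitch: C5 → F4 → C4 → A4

The Eb alto saxophone sounds a major sixth below written, so transpose each written note down a major sixth.
C5 to Eb4
F4 to Ab3
C4 to Eb3
A4 to C4

Eb4 Ab3 Eb3 C4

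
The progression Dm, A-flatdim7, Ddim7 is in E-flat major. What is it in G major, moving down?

F#m Cdim7 F#dim7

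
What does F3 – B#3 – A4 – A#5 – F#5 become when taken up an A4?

B3 E##4 D#5 D##6 B#5

F3 becomes B3
B#3 becomes E##4
A4 becomes D#5
A#5 becomes D##6
F#5 becomes B#5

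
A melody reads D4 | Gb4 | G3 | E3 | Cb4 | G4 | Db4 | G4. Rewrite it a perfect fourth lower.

A3 Db4 D3 B2 Gb3 D4 Ab3 D4

D4 -> A3
Gb4 -> Db4
G3 -> D3
E3 -> B2
Cb4 -> Gb3
G4 -> D4
Db4 -> Ab3
G4 -> D4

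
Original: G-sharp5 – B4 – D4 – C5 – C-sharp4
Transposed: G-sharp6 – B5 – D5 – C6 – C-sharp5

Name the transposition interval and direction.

From G#5 to G#6 is 8 letter names — an octave of some quality.
G#5 to G#6 is 12 semitones, which makes it a perfect octave; the second version is higher, so the direction is up.
Checking another pair — C#4 → C#5 — gives the same interval.

up a perfect octave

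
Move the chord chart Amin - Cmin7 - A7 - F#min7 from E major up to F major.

Bbmin Dbmin7 Bb7 Gmin7

E major up to F major is a minor second; each chord root moves by that interval while the quality stays the same.
Amin: root A up a minor second → Bb, giving Bbmin.
Cmin7: root C up a minor second → Db, giving Dbmin7.
A7: root A up a minor second → Bb, giving Bb7.
F#min7: root F# up a minor second → G, giving Gmin7.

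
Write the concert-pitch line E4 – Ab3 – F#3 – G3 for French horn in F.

B4 Eb4 C#4 D4

Written C4 sounds as F3 on the French horn in F, so concert pitches are written a perfect fifth up.
E4 becomes B4
Ab3 becomes Eb4
F#3 becomes C#4
G3 becomes D4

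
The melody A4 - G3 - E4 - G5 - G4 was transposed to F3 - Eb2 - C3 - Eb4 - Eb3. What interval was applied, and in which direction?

down a major tenth

From A4 to F3 is 10 letter names — a tenth of some quality.
F3 to A4 is 16 semitones, which makes it a major tenth; the second version is lower, so the direction is down.
Checking another pair — G4 → Eb3 — gives the same interval.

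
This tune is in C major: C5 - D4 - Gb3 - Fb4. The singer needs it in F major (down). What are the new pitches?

F4 G3 Cb3 Bbb3

C major to F major down is a perfect fifth, so every note moves down by that interval.
C5 → F4
D4 → G3
Gb3 → Cb3
Fb4 → Bbb3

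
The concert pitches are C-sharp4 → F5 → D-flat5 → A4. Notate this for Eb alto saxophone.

A#4 D6 Bb5 F#5

The Eb alto saxophone sounds a major sixth below written, so the written part must be a major sixth above concert — transpose each note up.
C#4 to A#4
F5 to D6
Db5 to Bb5
A4 to F#5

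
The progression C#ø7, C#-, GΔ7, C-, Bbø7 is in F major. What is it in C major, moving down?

G#ø7 G#- DΔ7 G- Fø7

F major down to C major is a perfect fourth; each chord root moves by that interval while the quality stays the same.
C#ø7: root C# down a perfect fourth → G#, giving G#ø7.
C#-: root C# down a perfect fourth → G#, giving G#-.
GΔ7: root G down a perfect fourth → D, giving DΔ7.
C-: root C down a perfect fourth → G, giving G-.
Bbø7: root Bb down a perfect fourth → F, giving Fø7.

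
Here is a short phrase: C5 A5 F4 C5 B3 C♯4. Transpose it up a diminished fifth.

C5: a fifth up reaches G, and 6 semitones makes it Gb5.
A5 up a diminished fifth is Eb6.
F4 up a diminished fifth is Cb5.
A diminished fifth up from C5 gives Gb5.
B3 up a diminished fifth is F4.
C#4 up a diminished fifth is G4.

Gb5 Eb6 Cb5 Gb5 F4 G4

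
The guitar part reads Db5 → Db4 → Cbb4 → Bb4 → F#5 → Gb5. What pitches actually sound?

Db4 Db3 Cbb3 Bb3 F#4 Gb4

The guitar sounds a perfect octave below written, so transpose each written note down a perfect octave.
Db5 to Db4
Db4 to Db3
Cbb4 to Cbb3
Bb4 to Bb3
F#5 to F#4
Gb5 to Gb4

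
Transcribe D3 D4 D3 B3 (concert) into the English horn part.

A3 A4 A3 F#4

The English horn sounds a perfect fifth below written, so the written part must be a perfect fifth above concert — transpose each note up.
D3 -> A3
D4 -> A4
D3 -> A3
B3 -> F#4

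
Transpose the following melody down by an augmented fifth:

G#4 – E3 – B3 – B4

C4 Ab2 Eb3 Eb4

G#4: a fifth down reaches C, and 8 semitones makes it C4.
E3 down an augmented fifth is Ab2.
An augmented fifth down from B3 gives Eb3.
B4 down an augmented fifth is Eb4.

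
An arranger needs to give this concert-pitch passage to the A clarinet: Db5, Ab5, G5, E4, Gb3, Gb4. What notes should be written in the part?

Fb5 Cb6 Bb5 G4 Bbb3 Bbb4

The A clarinet sounds a minor third below written, so the written part must be a minor third above concert — transpose each note up.
Db5 becomes Fb5
Ab5 becomes Cb6
G5 becomes Bb5
E4 becomes G4
Gb3 becomes Bbb3
Gb4 becomes Bbb4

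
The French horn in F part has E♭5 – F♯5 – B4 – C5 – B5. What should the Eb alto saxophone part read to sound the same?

F5 G#5 C#5 D5 C#6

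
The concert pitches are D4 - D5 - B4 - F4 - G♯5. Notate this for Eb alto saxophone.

The Eb alto saxophone sounds a major sixth below written, so the written part must be a major sixth above concert — transpose each note up.
D4 -> B4
D5 -> B5
B4 -> G#5
F4 -> D5
G#5 -> E#6

B4 B5 G#5 D5 E#6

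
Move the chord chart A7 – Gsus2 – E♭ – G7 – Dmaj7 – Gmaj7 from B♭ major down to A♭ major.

B♭ major down to A♭ major is a major second; each chord root moves by that interval while the quality stays the same.
A7: root A down a major second → G, giving G7.
Gsus2: root G down a major second → F, giving Fsus2.
E♭: root E♭ down a major second → Db, giving Db.
G7: root G down a major second → F, giving F7.
Dmaj7: root D down a major second → C, giving Cmaj7.
Gmaj7: root G down a major second → F, giving Fmaj7.

G7 Fsus2 Db F7 Cmaj7 Fmaj7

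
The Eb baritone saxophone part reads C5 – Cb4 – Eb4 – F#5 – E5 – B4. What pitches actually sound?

Eb3 Ebb2 Gb2 A3 G3 D3

The Eb baritone saxophone sounds a major thirteenth below written, so transpose each written note down a major thirteenth.
C5 gives Eb3
Cb4 gives Ebb2
Eb4 gives Gb2
F#5 gives A3
E5 gives G3
B4 gives D3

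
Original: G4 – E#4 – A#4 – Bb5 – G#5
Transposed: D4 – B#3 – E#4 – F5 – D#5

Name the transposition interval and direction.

Take the first pair: G4 → D4. G to D spans 4 letter names, so the interval is some kind of fourth.
D4 to G4 is 5 semitones, which makes it a perfect fourth; the second version is lower, so the direction is down.
Checking another pair — G#5 → D#5 — gives the same interval.

down a perfect fourth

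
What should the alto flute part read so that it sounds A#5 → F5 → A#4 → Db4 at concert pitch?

The alto flute sounds a perfect fourth below written, so the written part must be a perfect fourth above concert — transpose each note up.
A#5 gives D#6
F5 gives Bb5
A#4 gives D#5
Db4 gives Gb4

D#6 Bb5 D#5 Gb4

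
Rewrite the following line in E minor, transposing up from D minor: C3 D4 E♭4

From D up to E is a major second; apply that to each pitch.
C3 → D3
D4 → E4
Eb4 → F4

D3 E4 F4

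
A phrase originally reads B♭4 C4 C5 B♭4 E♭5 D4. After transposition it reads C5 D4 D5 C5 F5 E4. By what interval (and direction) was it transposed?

Take the first pair: Bb4 → C5. B to C spans 2 letter names, so the interval is some kind of second.
Bb4 to C5 is 2 semitones, which makes it a major second; the second version is higher, so the direction is up.
Checking another pair — D4 → E4 — gives the same interval.

up a major second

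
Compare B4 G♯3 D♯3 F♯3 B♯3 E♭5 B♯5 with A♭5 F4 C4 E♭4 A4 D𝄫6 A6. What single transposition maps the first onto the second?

From B4 to Ab5 is 7 letter names — a seventh of some quality.
B4 to Ab5 is 9 semitones, which makes it a diminished seventh; the second version is higher, so the direction is up.
Checking another pair — B#5 → A6 — gives the same interval.

up a diminished seventh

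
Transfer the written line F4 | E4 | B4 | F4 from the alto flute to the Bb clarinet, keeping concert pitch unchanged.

D4 C#4 G#4 D4

First find concert pitch: the alto flute sounds a perfect fourth below written, so F4 E4 B4 F4 sounds C4 B3 F#4 C4.
Then write for Bb clarinet: it sounds a major second below written, so the part must be a major second above concert.
C4 → D4
B3 → C#4
F#4 → G#4
C4 → D4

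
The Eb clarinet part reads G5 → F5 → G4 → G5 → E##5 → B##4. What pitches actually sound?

The Eb clarinet sounds a minor third above written, so transpose each written note up a minor third.
G5 to Bb5
F5 to Ab5
G4 to Bb4
G5 to Bb5
E##5 to G##5
B##4 to D##5

Bb5 Ab5 Bb4 Bb5 G##5 D##5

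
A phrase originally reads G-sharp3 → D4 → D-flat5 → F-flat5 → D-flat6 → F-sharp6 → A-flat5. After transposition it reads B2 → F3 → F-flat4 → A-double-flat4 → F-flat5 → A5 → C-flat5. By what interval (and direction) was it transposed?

From G#3 to B2 is 6 letter names — a sixth of some quality.
B2 to G#3 is 9 semitones, which makes it a major sixth; the second version is lower, so the direction is down.
Checking another pair — Ab5 → Cb5 — gives the same interval.

down a major sixth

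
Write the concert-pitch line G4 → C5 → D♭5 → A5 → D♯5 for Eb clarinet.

E4 A4 Bb4 F#5 B#4

Written C4 sounds as Eb4 on the Eb clarinet, so concert pitches are written a minor third down.
G4 -> E4
C5 -> A4
Db5 -> Bb4
A5 -> F#5
D#5 -> B#4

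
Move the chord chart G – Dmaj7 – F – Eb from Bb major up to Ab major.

Bb major up to Ab major is a minor seventh; each chord root moves by that interval while the quality stays the same.
G: root G up a minor seventh → F, giving F.
Dmaj7: root D up a minor seventh → C, giving Cmaj7.
F: root F up a minor seventh → Eb, giving Eb.
Eb: root Eb up a minor seventh → Db, giving Db.

F Cmaj7 Eb Db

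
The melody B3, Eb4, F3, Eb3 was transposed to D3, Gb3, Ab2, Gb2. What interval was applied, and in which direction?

down a major sixth

Take the first pair: B3 → D3. B to D spans 6 letter names, so the interval is some kind of sixth.
D3 to B3 is 9 semitones, which makes it a major sixth; the second version is lower, so the direction is down.
Checking another pair — Eb3 → Gb2 — gives the same interval.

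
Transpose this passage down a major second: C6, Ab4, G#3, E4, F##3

Bb5 Gb4 F#3 D4 E#3

C6: a second down reaches B, and 2 semitones makes it Bb5.
A major second down from Ab4 gives Gb4.
A major second down from G#3 gives F#3.
A major second down from E4 gives D4.
F##3: a second down reaches E, and 2 semitones makes it E#3.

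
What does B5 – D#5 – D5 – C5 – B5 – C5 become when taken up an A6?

G##6 B##5 B#5 A#5 G##6 A#5

B5 gives G##6
D#5 gives B##5
D5 gives B#5
C5 gives A#5
B5 gives G##6
C5 gives A#5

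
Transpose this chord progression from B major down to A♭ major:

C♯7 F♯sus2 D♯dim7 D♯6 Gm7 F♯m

B major down to A♭ major is an augmented second; each chord root moves by that interval while the quality stays the same.
C♯7: root C♯ down an augmented second → Bb, giving Bb7.
F♯sus2: root F♯ down an augmented second → Eb, giving Ebsus2.
D♯dim7: root D♯ down an augmented second → C, giving Cdim7.
D♯6: root D♯ down an augmented second → C, giving C6.
Gm7: root G down an augmented second → Fb, giving Fbm7.
F♯m: root F♯ down an augmented second → Eb, giving Ebm.

Bb7 Ebsus2 Cdim7 C6 Fbm7 Ebm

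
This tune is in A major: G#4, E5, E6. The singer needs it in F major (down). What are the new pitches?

E4 C5 C6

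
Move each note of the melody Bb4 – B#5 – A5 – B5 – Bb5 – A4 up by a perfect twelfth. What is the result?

F6 F##7 E7 F#7 F7 E6

Bb4 gives F6
B#5 gives F##7
A5 gives E7
B5 gives F#7
Bb5 gives F7
A4 gives E6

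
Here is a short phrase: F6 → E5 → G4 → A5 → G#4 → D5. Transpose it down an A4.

Cb6 Bb4 Db4 Eb5 D4 Ab4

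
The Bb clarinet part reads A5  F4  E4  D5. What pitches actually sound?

G5 Eb4 D4 C5

The Bb clarinet sounds a major second below written, so transpose each written note down a major second.
A5 -> G5
F4 -> Eb4
E4 -> D4
D5 -> C5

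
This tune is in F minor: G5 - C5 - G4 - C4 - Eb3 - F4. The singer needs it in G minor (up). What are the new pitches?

A5 D5 A4 D4 F3 G4

F minor to G minor up is a major second, so every note moves up by that interval.
G5 to A5
C5 to D5
G4 to A4
C4 to D4
Eb3 to F3
F4 to G4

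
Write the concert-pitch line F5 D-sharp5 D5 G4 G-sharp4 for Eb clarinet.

Written C4 sounds as Eb4 on the Eb clarinet, so concert pitches are written a minor third down.
F5 -> D5
D#5 -> B#4
D5 -> B4
G4 -> E4
G#4 -> E#4

D5 B#4 B4 E4 E#4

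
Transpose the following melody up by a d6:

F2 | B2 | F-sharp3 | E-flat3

Dbb3 Gb3 Db4 Cbb4

F2 to Dbb3
B2 to Gb3
F#3 to Db4
Eb3 to Cbb4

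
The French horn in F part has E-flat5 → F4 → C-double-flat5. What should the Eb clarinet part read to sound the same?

First find concert pitch: the French horn in F sounds a perfect fifth below written, so E-flat5 F4 C-double-flat5 sounds Ab4 Bb3 Fbb4.
Then write for Eb clarinet: it sounds a minor third above written, so the part must be a minor third below concert.
Ab4 → F4
Bb3 → G3
Fbb4 → Dbb4

F4 G3 Dbb4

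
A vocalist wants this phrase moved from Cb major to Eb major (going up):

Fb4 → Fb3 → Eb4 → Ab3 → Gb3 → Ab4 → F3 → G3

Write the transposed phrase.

Ab4 Ab3 G4 C4 Bb3 C5 A3 B3

Cb major to Eb major up is a major third, so every note moves up by that interval.
Fb4 becomes Ab4
Fb3 becomes Ab3
Eb4 becomes G4
Ab3 becomes C4
Gb3 becomes Bb3
Ab4 becomes C5
F3 becomes A3
G3 becomes B3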